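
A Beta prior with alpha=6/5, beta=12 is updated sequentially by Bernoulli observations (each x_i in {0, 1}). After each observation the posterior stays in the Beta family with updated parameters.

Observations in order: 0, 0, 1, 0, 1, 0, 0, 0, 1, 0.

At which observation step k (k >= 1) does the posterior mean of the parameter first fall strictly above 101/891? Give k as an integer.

k = 3

obs 1: x=0 → posterior Beta(6/5, 13)
obs 2: x=0 → posterior Beta(6/5, 14)
obs 3: x=1 → posterior Beta(11/5, 14)
obs 4: x=0 → posterior Beta(11/5, 15)
obs 5: x=1 → posterior Beta(16/5, 15)
obs 6: x=0 → posterior Beta(16/5, 16)
obs 7: x=0 → posterior Beta(16/5, 17)
obs 8: x=0 → posterior Beta(16/5, 18)
obs 9: x=1 → posterior Beta(21/5, 18)
obs 10: x=0 → posterior Beta(21/5, 19)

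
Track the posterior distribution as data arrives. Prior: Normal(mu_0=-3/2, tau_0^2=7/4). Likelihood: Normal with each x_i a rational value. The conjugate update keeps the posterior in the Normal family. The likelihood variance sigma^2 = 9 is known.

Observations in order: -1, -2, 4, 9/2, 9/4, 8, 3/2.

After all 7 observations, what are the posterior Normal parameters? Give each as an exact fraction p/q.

obs 1: x=-1 → posterior Normal(-61/43, 63/43)
obs 2: x=-2 → posterior Normal(-3/2, 63/50)
obs 3: x=4 → posterior Normal(-47/57, 21/19)
obs 4: x=9/2 → posterior Normal(-31/128, 63/64)
obs 5: x=9/4 → posterior Normal(1/284, 63/71)
obs 6: x=8 → posterior Normal(75/104, 21/26)
obs 7: x=3/2 → posterior Normal(267/340, 63/85)

mu_0=267/340, tau_0^2=63/85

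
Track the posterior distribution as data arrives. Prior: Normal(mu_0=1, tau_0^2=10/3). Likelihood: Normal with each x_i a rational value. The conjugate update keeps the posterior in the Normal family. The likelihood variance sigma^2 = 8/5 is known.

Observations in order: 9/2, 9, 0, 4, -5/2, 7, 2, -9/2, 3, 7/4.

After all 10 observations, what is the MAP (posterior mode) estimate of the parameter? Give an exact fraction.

obs 1: x=9/2 → posterior Normal(249/74, 40/37)
obs 2: x=9 → posterior Normal(699/124, 20/31)
obs 3: x=0 → posterior Normal(233/58, 40/87)
obs 4: x=4 → posterior Normal(899/224, 5/14)
obs 5: x=-5/2 → posterior Normal(387/137, 40/137)
obs 6: x=7 → posterior Normal(281/81, 20/81)
obs 7: x=2 → posterior Normal(36/11, 40/187)
obs 8: x=-9/2 → posterior Normal(999/424, 10/53)
obs 9: x=3 → posterior Normal(383/158, 40/237)
obs 10: x=7/4 → posterior Normal(2473/1048, 20/131)

2473/1048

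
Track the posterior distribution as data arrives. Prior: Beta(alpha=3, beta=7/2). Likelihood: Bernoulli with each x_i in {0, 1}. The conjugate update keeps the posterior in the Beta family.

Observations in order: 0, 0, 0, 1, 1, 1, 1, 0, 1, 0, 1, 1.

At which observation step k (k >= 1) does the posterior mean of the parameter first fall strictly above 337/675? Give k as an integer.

k = 7

obs 1: x=0 → posterior Beta(3, 9/2)
obs 2: x=0 → posterior Beta(3, 11/2)
obs 3: x=0 → posterior Beta(3, 13/2)
obs 4: x=1 → posterior Beta(4, 13/2)
obs 5: x=1 → posterior Beta(5, 13/2)
obs 6: x=1 → posterior Beta(6, 13/2)
obs 7: x=1 → posterior Beta(7, 13/2)
obs 8: x=0 → posterior Beta(7, 15/2)
obs 9: x=1 → posterior Beta(8, 15/2)
obs 10: x=0 → posterior Beta(8, 17/2)
obs 11: x=1 → posterior Beta(9, 17/2)
obs 12: x=1 → posterior Beta(10, 17/2)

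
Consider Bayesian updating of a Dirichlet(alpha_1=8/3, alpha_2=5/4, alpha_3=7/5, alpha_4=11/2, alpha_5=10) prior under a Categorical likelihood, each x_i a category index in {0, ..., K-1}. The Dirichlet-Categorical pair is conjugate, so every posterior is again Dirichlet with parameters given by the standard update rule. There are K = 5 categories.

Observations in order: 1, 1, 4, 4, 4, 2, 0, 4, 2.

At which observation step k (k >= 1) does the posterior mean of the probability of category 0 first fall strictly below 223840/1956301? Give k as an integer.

obs 1: x=1 → posterior Dirichlet(8/3, 9/4, 7/5, 11/2, 10)
obs 2: x=1 → posterior Dirichlet(8/3, 13/4, 7/5, 11/2, 10)
obs 3: x=4 → posterior Dirichlet(8/3, 13/4, 7/5, 11/2, 11)
obs 4: x=4 → posterior Dirichlet(8/3, 13/4, 7/5, 11/2, 12)
obs 5: x=4 → posterior Dirichlet(8/3, 13/4, 7/5, 11/2, 13)
obs 6: x=2 → posterior Dirichlet(8/3, 13/4, 12/5, 11/2, 13)
obs 7: x=0 → posterior Dirichlet(11/3, 13/4, 12/5, 11/2, 13)
obs 8: x=4 → posterior Dirichlet(11/3, 13/4, 12/5, 11/2, 14)
obs 9: x=2 → posterior Dirichlet(11/3, 13/4, 17/5, 11/2, 14)

k = 3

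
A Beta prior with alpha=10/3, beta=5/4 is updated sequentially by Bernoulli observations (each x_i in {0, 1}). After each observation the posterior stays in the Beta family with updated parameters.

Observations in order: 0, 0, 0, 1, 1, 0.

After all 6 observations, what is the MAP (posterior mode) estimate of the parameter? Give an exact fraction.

52/103

obs 1: x=0 → posterior Beta(10/3, 9/4)
obs 2: x=0 → posterior Beta(10/3, 13/4)
obs 3: x=0 → posterior Beta(10/3, 17/4)
obs 4: x=1 → posterior Beta(13/3, 17/4)
obs 5: x=1 → posterior Beta(16/3, 17/4)
obs 6: x=0 → posterior Beta(16/3, 21/4)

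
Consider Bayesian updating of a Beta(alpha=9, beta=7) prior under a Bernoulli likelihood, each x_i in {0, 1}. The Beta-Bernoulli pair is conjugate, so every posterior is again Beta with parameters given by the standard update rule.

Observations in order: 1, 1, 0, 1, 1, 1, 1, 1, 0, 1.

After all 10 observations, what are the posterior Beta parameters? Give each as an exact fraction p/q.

alpha=17, beta=9

obs 1: x=1 → posterior Beta(10, 7)
obs 2: x=1 → posterior Beta(11, 7)
obs 3: x=0 → posterior Beta(11, 8)
obs 4: x=1 → posterior Beta(12, 8)
obs 5: x=1 → posterior Beta(13, 8)
obs 6: x=1 → posterior Beta(14, 8)
obs 7: x=1 → posterior Beta(15, 8)
obs 8: x=1 → posterior Beta(16, 8)
obs 9: x=0 → posterior Beta(16, 9)
obs 10: x=1 → posterior Beta(17, 9)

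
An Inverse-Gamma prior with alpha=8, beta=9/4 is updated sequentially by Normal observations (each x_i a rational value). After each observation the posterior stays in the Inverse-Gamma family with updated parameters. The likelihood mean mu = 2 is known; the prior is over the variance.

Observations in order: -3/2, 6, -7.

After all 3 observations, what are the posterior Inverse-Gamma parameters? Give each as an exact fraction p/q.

obs 1: x=-3/2 → posterior Inverse-Gamma(17/2, 67/8)
obs 2: x=6 → posterior Inverse-Gamma(9, 131/8)
obs 3: x=-7 → posterior Inverse-Gamma(19/2, 455/8)

alpha=19/2, beta=455/8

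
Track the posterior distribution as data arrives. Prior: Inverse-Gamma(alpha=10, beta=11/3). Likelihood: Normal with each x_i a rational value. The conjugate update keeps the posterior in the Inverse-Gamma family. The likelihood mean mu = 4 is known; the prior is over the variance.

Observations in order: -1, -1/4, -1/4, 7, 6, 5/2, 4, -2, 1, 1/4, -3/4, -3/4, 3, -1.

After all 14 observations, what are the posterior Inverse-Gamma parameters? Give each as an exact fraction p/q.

obs 1: x=-1 → posterior Inverse-Gamma(21/2, 97/6)
obs 2: x=-1/4 → posterior Inverse-Gamma(11, 2419/96)
obs 3: x=-1/4 → posterior Inverse-Gamma(23/2, 1643/48)
obs 4: x=7 → posterior Inverse-Gamma(12, 1859/48)
obs 5: x=6 → posterior Inverse-Gamma(25/2, 1955/48)
obs 6: x=5/2 → posterior Inverse-Gamma(13, 2009/48)
obs 7: x=4 → posterior Inverse-Gamma(27/2, 2009/48)
obs 8: x=-2 → posterior Inverse-Gamma(14, 2873/48)
obs 9: x=1 → posterior Inverse-Gamma(29/2, 3089/48)
obs 10: x=1/4 → posterior Inverse-Gamma(15, 6853/96)
obs 11: x=-3/4 → posterior Inverse-Gamma(31/2, 248/3)
obs 12: x=-3/4 → posterior Inverse-Gamma(16, 9019/96)
obs 13: x=3 → posterior Inverse-Gamma(33/2, 9067/96)
obs 14: x=-1 → posterior Inverse-Gamma(17, 10267/96)

alpha=17, beta=10267/96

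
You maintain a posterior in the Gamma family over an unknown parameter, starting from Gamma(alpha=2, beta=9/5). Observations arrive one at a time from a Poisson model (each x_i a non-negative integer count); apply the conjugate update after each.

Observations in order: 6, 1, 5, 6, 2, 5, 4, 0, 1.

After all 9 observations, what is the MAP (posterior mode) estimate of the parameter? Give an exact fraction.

155/54

obs 1: x=6 → posterior Gamma(8, 14/5)
obs 2: x=1 → posterior Gamma(9, 19/5)
obs 3: x=5 → posterior Gamma(14, 24/5)
obs 4: x=6 → posterior Gamma(20, 29/5)
obs 5: x=2 → posterior Gamma(22, 34/5)
obs 6: x=5 → posterior Gamma(27, 39/5)
obs 7: x=4 → posterior Gamma(31, 44/5)
obs 8: x=0 → posterior Gamma(31, 49/5)
obs 9: x=1 → posterior Gamma(32, 54/5)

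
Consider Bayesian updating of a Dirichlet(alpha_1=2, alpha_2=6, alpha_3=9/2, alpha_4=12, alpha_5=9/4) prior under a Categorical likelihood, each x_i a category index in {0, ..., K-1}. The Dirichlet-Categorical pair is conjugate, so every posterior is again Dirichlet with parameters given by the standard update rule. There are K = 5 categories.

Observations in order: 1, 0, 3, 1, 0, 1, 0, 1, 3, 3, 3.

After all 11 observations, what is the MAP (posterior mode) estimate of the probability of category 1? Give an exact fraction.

obs 1: x=1 → posterior Dirichlet(2, 7, 9/2, 12, 9/4)
obs 2: x=0 → posterior Dirichlet(3, 7, 9/2, 12, 9/4)
obs 3: x=3 → posterior Dirichlet(3, 7, 9/2, 13, 9/4)
obs 4: x=1 → posterior Dirichlet(3, 8, 9/2, 13, 9/4)
obs 5: x=0 → posterior Dirichlet(4, 8, 9/2, 13, 9/4)
obs 6: x=1 → posterior Dirichlet(4, 9, 9/2, 13, 9/4)
obs 7: x=0 → posterior Dirichlet(5, 9, 9/2, 13, 9/4)
obs 8: x=1 → posterior Dirichlet(5, 10, 9/2, 13, 9/4)
obs 9: x=3 → posterior Dirichlet(5, 10, 9/2, 14, 9/4)
obs 10: x=3 → posterior Dirichlet(5, 10, 9/2, 15, 9/4)
obs 11: x=3 → posterior Dirichlet(5, 10, 9/2, 16, 9/4)

36/131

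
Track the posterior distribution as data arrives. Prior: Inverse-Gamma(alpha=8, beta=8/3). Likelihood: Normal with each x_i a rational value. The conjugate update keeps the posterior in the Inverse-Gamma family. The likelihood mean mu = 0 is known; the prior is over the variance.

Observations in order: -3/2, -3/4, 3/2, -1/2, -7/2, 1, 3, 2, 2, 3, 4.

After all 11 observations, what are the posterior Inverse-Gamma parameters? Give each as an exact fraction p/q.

alpha=27/2, beta=3163/96

obs 1: x=-3/2 → posterior Inverse-Gamma(17/2, 91/24)
obs 2: x=-3/4 → posterior Inverse-Gamma(9, 391/96)
obs 3: x=3/2 → posterior Inverse-Gamma(19/2, 499/96)
obs 4: x=-1/2 → posterior Inverse-Gamma(10, 511/96)
obs 5: x=-7/2 → posterior Inverse-Gamma(21/2, 1099/96)
obs 6: x=1 → posterior Inverse-Gamma(11, 1147/96)
obs 7: x=3 → posterior Inverse-Gamma(23/2, 1579/96)
obs 8: x=2 → posterior Inverse-Gamma(12, 1771/96)
obs 9: x=2 → posterior Inverse-Gamma(25/2, 1963/96)
obs 10: x=3 → posterior Inverse-Gamma(13, 2395/96)
obs 11: x=4 → posterior Inverse-Gamma(27/2, 3163/96)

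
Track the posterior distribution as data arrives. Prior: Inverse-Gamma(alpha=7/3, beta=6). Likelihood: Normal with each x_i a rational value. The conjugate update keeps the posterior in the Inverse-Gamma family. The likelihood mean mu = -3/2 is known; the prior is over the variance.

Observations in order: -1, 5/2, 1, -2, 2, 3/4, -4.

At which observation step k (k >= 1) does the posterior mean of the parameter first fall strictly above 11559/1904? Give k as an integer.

obs 1: x=-1 → posterior Inverse-Gamma(17/6, 49/8)
obs 2: x=5/2 → posterior Inverse-Gamma(10/3, 113/8)
obs 3: x=1 → posterior Inverse-Gamma(23/6, 69/4)
obs 4: x=-2 → posterior Inverse-Gamma(13/3, 139/8)
obs 5: x=2 → posterior Inverse-Gamma(29/6, 47/2)
obs 6: x=3/4 → posterior Inverse-Gamma(16/3, 833/32)
obs 7: x=-4 → posterior Inverse-Gamma(35/6, 933/32)

k = 3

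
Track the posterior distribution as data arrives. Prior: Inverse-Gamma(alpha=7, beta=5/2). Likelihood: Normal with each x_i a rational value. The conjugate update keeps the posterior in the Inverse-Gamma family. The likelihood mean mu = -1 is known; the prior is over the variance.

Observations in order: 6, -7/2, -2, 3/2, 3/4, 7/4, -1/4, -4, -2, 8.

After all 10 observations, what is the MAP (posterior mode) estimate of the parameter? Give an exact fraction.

2715/416

obs 1: x=6 → posterior Inverse-Gamma(15/2, 27)
obs 2: x=-7/2 → posterior Inverse-Gamma(8, 241/8)
obs 3: x=-2 → posterior Inverse-Gamma(17/2, 245/8)
obs 4: x=3/2 → posterior Inverse-Gamma(9, 135/4)
obs 5: x=3/4 → posterior Inverse-Gamma(19/2, 1129/32)
obs 6: x=7/4 → posterior Inverse-Gamma(10, 625/16)
obs 7: x=-1/4 → posterior Inverse-Gamma(21/2, 1259/32)
obs 8: x=-4 → posterior Inverse-Gamma(11, 1403/32)
obs 9: x=-2 → posterior Inverse-Gamma(23/2, 1419/32)
obs 10: x=8 → posterior Inverse-Gamma(12, 2715/32)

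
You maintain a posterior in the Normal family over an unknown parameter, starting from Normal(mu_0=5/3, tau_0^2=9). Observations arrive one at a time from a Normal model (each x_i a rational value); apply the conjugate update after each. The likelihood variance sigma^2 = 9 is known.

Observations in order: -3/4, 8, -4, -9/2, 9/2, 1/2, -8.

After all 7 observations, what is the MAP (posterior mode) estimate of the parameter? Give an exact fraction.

-31/96

obs 1: x=-3/4 → posterior Normal(11/24, 9/2)
obs 2: x=8 → posterior Normal(107/36, 3)
obs 3: x=-4 → posterior Normal(59/48, 9/4)
obs 4: x=-9/2 → posterior Normal(1/12, 9/5)
obs 5: x=9/2 → posterior Normal(59/72, 3/2)
obs 6: x=1/2 → posterior Normal(65/84, 9/7)
obs 7: x=-8 → posterior Normal(-31/96, 9/8)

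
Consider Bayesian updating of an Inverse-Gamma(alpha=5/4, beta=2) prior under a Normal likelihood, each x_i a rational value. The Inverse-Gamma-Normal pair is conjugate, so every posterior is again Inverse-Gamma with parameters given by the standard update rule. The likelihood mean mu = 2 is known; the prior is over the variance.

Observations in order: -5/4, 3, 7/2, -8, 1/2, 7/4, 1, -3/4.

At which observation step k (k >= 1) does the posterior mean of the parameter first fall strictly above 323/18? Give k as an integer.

k = 4

obs 1: x=-5/4 → posterior Inverse-Gamma(7/4, 233/32)
obs 2: x=3 → posterior Inverse-Gamma(9/4, 249/32)
obs 3: x=7/2 → posterior Inverse-Gamma(11/4, 285/32)
obs 4: x=-8 → posterior Inverse-Gamma(13/4, 1885/32)
obs 5: x=1/2 → posterior Inverse-Gamma(15/4, 1921/32)
obs 6: x=7/4 → posterior Inverse-Gamma(17/4, 961/16)
obs 7: x=1 → posterior Inverse-Gamma(19/4, 969/16)
obs 8: x=-3/4 → posterior Inverse-Gamma(21/4, 2059/32)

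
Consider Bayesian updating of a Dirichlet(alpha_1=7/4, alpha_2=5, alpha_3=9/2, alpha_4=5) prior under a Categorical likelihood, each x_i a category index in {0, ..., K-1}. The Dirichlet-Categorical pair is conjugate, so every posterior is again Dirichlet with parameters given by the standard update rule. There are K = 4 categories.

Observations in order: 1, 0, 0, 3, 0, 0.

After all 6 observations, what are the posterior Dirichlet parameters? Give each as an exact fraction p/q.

obs 1: x=1 → posterior Dirichlet(7/4, 6, 9/2, 5)
obs 2: x=0 → posterior Dirichlet(11/4, 6, 9/2, 5)
obs 3: x=0 → posterior Dirichlet(15/4, 6, 9/2, 5)
obs 4: x=3 → posterior Dirichlet(15/4, 6, 9/2, 6)
obs 5: x=0 → posterior Dirichlet(19/4, 6, 9/2, 6)
obs 6: x=0 → posterior Dirichlet(23/4, 6, 9/2, 6)

alpha_1=23/4, alpha_2=6, alpha_3=9/2, alpha_4=6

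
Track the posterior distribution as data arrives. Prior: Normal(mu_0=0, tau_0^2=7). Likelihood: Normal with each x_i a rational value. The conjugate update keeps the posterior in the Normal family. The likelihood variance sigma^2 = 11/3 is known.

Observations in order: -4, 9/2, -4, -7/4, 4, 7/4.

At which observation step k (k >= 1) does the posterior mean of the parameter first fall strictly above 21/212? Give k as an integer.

k = 2

obs 1: x=-4 → posterior Normal(-21/8, 77/32)
obs 2: x=9/2 → posterior Normal(21/106, 77/53)
obs 3: x=-4 → posterior Normal(-147/148, 77/74)
obs 4: x=-7/4 → posterior Normal(-441/380, 77/95)
obs 5: x=4 → posterior Normal(-105/464, 77/116)
obs 6: x=7/4 → posterior Normal(21/274, 77/137)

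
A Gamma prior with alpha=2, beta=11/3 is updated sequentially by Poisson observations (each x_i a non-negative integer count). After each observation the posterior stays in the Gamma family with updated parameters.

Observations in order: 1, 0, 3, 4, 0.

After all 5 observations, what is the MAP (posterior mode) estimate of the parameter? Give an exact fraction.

obs 1: x=1 → posterior Gamma(3, 14/3)
obs 2: x=0 → posterior Gamma(3, 17/3)
obs 3: x=3 → posterior Gamma(6, 20/3)
obs 4: x=4 → posterior Gamma(10, 23/3)
obs 5: x=0 → posterior Gamma(10, 26/3)

27/26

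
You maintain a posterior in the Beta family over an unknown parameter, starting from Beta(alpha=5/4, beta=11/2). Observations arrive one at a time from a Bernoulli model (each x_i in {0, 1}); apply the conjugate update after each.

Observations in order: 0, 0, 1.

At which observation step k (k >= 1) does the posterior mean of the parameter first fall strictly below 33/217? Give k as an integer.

k = 2

obs 1: x=0 → posterior Beta(5/4, 13/2)
obs 2: x=0 → posterior Beta(5/4, 15/2)
obs 3: x=1 → posterior Beta(9/4, 15/2)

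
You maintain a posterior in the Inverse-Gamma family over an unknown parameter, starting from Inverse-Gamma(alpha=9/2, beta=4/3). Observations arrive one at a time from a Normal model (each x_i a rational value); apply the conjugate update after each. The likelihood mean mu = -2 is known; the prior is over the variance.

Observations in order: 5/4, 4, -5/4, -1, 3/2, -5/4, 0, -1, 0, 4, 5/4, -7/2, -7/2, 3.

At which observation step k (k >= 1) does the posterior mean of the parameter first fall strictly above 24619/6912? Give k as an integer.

k = 2

obs 1: x=5/4 → posterior Inverse-Gamma(5, 635/96)
obs 2: x=4 → posterior Inverse-Gamma(11/2, 2363/96)
obs 3: x=-5/4 → posterior Inverse-Gamma(6, 1195/48)
obs 4: x=-1 → posterior Inverse-Gamma(13/2, 1219/48)
obs 5: x=3/2 → posterior Inverse-Gamma(7, 1513/48)
obs 6: x=-5/4 → posterior Inverse-Gamma(15/2, 3053/96)
obs 7: x=0 → posterior Inverse-Gamma(8, 3245/96)
obs 8: x=-1 → posterior Inverse-Gamma(17/2, 3293/96)
obs 9: x=0 → posterior Inverse-Gamma(9, 3485/96)
obs 10: x=4 → posterior Inverse-Gamma(19/2, 5213/96)
obs 11: x=5/4 → posterior Inverse-Gamma(10, 715/12)
obs 12: x=-7/2 → posterior Inverse-Gamma(21/2, 1457/24)
obs 13: x=-7/2 → posterior Inverse-Gamma(11, 371/6)
obs 14: x=3 → posterior Inverse-Gamma(23/2, 223/3)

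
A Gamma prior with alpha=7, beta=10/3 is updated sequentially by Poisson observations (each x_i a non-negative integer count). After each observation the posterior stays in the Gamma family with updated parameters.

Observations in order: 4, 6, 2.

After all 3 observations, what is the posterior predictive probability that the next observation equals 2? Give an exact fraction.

1691548805589568118701002045/7759724485550444486287425536

obs 1: x=4 → posterior Gamma(11, 13/3)
obs 2: x=6 → posterior Gamma(17, 16/3)
obs 3: x=2 → posterior Gamma(19, 19/3)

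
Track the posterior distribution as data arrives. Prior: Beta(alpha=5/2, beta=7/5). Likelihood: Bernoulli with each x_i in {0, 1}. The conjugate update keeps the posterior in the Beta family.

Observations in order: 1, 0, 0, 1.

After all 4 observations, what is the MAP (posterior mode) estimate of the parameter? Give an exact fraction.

35/59

obs 1: x=1 → posterior Beta(7/2, 7/5)
obs 2: x=0 → posterior Beta(7/2, 12/5)
obs 3: x=0 → posterior Beta(7/2, 17/5)
obs 4: x=1 → posterior Beta(9/2, 17/5)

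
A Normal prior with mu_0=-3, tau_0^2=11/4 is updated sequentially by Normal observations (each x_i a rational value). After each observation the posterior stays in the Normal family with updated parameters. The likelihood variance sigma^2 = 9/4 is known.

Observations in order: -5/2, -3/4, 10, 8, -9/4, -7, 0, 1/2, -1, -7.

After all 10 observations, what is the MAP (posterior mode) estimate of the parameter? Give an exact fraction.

-7/17

obs 1: x=-5/2 → posterior Normal(-109/40, 99/80)
obs 2: x=-3/4 → posterior Normal(-251/124, 99/124)
obs 3: x=10 → posterior Normal(9/8, 33/56)
obs 4: x=8 → posterior Normal(541/212, 99/212)
obs 5: x=-9/4 → posterior Normal(221/128, 99/256)
obs 6: x=-7 → posterior Normal(67/150, 33/100)
obs 7: x=0 → posterior Normal(67/172, 99/344)
obs 8: x=1/2 → posterior Normal(39/97, 99/388)
obs 9: x=-1 → posterior Normal(7/27, 11/48)
obs 10: x=-7 → posterior Normal(-7/17, 99/476)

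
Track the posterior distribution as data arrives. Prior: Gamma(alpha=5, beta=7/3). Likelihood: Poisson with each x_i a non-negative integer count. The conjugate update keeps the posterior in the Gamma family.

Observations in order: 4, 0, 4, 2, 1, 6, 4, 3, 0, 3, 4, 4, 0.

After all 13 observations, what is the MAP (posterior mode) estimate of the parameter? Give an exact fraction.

obs 1: x=4 → posterior Gamma(9, 10/3)
obs 2: x=0 → posterior Gamma(9, 13/3)
obs 3: x=4 → posterior Gamma(13, 16/3)
obs 4: x=2 → posterior Gamma(15, 19/3)
obs 5: x=1 → posterior Gamma(16, 22/3)
obs 6: x=6 → posterior Gamma(22, 25/3)
obs 7: x=4 → posterior Gamma(26, 28/3)
obs 8: x=3 → posterior Gamma(29, 31/3)
obs 9: x=0 → posterior Gamma(29, 34/3)
obs 10: x=3 → posterior Gamma(32, 37/3)
obs 11: x=4 → posterior Gamma(36, 40/3)
obs 12: x=4 → posterior Gamma(40, 43/3)
obs 13: x=0 → posterior Gamma(40, 46/3)

117/46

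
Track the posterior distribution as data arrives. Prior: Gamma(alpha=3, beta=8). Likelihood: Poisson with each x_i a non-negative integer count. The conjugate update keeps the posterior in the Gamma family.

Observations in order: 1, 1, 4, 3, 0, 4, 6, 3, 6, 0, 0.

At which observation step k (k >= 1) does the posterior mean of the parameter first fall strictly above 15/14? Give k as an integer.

obs 1: x=1 → posterior Gamma(4, 9)
obs 2: x=1 → posterior Gamma(5, 10)
obs 3: x=4 → posterior Gamma(9, 11)
obs 4: x=3 → posterior Gamma(12, 12)
obs 5: x=0 → posterior Gamma(12, 13)
obs 6: x=4 → posterior Gamma(16, 14)
obs 7: x=6 → posterior Gamma(22, 15)
obs 8: x=3 → posterior Gamma(25, 16)
obs 9: x=6 → posterior Gamma(31, 17)
obs 10: x=0 → posterior Gamma(31, 18)
obs 11: x=0 → posterior Gamma(31, 19)

k = 6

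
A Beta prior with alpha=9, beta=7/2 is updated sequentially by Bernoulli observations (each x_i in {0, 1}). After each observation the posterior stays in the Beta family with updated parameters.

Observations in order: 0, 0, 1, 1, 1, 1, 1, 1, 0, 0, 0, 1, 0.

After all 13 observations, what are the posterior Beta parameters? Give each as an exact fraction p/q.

obs 1: x=0 → posterior Beta(9, 9/2)
obs 2: x=0 → posterior Beta(9, 11/2)
obs 3: x=1 → posterior Beta(10, 11/2)
obs 4: x=1 → posterior Beta(11, 11/2)
obs 5: x=1 → posterior Beta(12, 11/2)
obs 6: x=1 → posterior Beta(13, 11/2)
obs 7: x=1 → posterior Beta(14, 11/2)
obs 8: x=1 → posterior Beta(15, 11/2)
obs 9: x=0 → posterior Beta(15, 13/2)
obs 10: x=0 → posterior Beta(15, 15/2)
obs 11: x=0 → posterior Beta(15, 17/2)
obs 12: x=1 → posterior Beta(16, 17/2)
obs 13: x=0 → posterior Beta(16, 19/2)

alpha=16, beta=19/2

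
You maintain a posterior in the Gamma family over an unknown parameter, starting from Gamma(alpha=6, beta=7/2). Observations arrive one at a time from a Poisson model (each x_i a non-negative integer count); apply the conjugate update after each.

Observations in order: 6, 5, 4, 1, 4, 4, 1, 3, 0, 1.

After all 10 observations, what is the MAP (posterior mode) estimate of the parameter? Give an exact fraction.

obs 1: x=6 → posterior Gamma(12, 9/2)
obs 2: x=5 → posterior Gamma(17, 11/2)
obs 3: x=4 → posterior Gamma(21, 13/2)
obs 4: x=1 → posterior Gamma(22, 15/2)
obs 5: x=4 → posterior Gamma(26, 17/2)
obs 6: x=4 → posterior Gamma(30, 19/2)
obs 7: x=1 → posterior Gamma(31, 21/2)
obs 8: x=3 → posterior Gamma(34, 23/2)
obs 9: x=0 → posterior Gamma(34, 25/2)
obs 10: x=1 → posterior Gamma(35, 27/2)

68/27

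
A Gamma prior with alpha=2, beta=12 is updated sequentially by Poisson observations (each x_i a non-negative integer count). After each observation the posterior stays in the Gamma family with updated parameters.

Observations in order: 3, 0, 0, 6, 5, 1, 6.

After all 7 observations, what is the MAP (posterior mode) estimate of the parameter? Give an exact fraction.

22/19

obs 1: x=3 → posterior Gamma(5, 13)
obs 2: x=0 → posterior Gamma(5, 14)
obs 3: x=0 → posterior Gamma(5, 15)
obs 4: x=6 → posterior Gamma(11, 16)
obs 5: x=5 → posterior Gamma(16, 17)
obs 6: x=1 → posterior Gamma(17, 18)
obs 7: x=6 → posterior Gamma(23, 19)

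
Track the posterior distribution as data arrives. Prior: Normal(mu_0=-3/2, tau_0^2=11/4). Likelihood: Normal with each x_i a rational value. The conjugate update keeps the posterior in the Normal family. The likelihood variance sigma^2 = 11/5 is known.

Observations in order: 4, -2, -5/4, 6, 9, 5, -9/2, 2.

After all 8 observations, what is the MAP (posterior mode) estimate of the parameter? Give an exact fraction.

obs 1: x=4 → posterior Normal(14/9, 11/9)
obs 2: x=-2 → posterior Normal(2/7, 11/14)
obs 3: x=-5/4 → posterior Normal(-9/76, 11/19)
obs 4: x=6 → posterior Normal(37/32, 11/24)
obs 5: x=9 → posterior Normal(291/116, 11/29)
obs 6: x=5 → posterior Normal(23/8, 11/34)
obs 7: x=-9/2 → posterior Normal(301/156, 11/39)
obs 8: x=2 → posterior Normal(31/16, 1/4)

31/16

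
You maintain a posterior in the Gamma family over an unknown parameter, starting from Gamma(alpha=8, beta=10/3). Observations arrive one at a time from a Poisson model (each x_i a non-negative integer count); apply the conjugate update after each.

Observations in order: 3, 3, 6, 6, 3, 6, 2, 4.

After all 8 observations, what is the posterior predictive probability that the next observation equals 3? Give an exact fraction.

obs 1: x=3 → posterior Gamma(11, 13/3)
obs 2: x=3 → posterior Gamma(14, 16/3)
obs 3: x=6 → posterior Gamma(20, 19/3)
obs 4: x=6 → posterior Gamma(26, 22/3)
obs 5: x=3 → posterior Gamma(29, 25/3)
obs 6: x=6 → posterior Gamma(35, 28/3)
obs 7: x=2 → posterior Gamma(37, 31/3)
obs 8: x=4 → posterior Gamma(41, 34/3)

205754676659282669632941893657993920222445973557469538327117418201088/1002018774744129923516369294161573737191759373151725198030728940263761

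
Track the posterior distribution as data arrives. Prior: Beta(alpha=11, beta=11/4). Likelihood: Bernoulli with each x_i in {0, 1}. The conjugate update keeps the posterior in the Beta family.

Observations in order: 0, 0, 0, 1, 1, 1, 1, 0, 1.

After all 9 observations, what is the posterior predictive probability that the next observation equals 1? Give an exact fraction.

obs 1: x=0 → posterior Beta(11, 15/4)
obs 2: x=0 → posterior Beta(11, 19/4)
obs 3: x=0 → posterior Beta(11, 23/4)
obs 4: x=1 → posterior Beta(12, 23/4)
obs 5: x=1 → posterior Beta(13, 23/4)
obs 6: x=1 → posterior Beta(14, 23/4)
obs 7: x=1 → posterior Beta(15, 23/4)
obs 8: x=0 → posterior Beta(15, 27/4)
obs 9: x=1 → posterior Beta(16, 27/4)

64/91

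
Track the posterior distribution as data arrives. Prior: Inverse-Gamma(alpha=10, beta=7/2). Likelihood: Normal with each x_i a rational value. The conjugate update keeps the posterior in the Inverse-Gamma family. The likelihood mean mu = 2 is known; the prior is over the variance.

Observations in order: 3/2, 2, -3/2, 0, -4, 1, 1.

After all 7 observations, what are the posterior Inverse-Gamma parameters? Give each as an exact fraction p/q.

alpha=27/2, beta=123/4

obs 1: x=3/2 → posterior Inverse-Gamma(21/2, 29/8)
obs 2: x=2 → posterior Inverse-Gamma(11, 29/8)
obs 3: x=-3/2 → posterior Inverse-Gamma(23/2, 39/4)
obs 4: x=0 → posterior Inverse-Gamma(12, 47/4)
obs 5: x=-4 → posterior Inverse-Gamma(25/2, 119/4)
obs 6: x=1 → posterior Inverse-Gamma(13, 121/4)
obs 7: x=1 → posterior Inverse-Gamma(27/2, 123/4)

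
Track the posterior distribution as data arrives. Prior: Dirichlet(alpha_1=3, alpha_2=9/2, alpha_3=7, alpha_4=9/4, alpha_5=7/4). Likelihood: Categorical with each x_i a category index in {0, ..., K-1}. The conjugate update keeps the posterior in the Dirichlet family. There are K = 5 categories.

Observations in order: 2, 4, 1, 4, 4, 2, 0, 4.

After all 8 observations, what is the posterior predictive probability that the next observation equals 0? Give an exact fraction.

8/53

obs 1: x=2 → posterior Dirichlet(3, 9/2, 8, 9/4, 7/4)
obs 2: x=4 → posterior Dirichlet(3, 9/2, 8, 9/4, 11/4)
obs 3: x=1 → posterior Dirichlet(3, 11/2, 8, 9/4, 11/4)
obs 4: x=4 → posterior Dirichlet(3, 11/2, 8, 9/4, 15/4)
obs 5: x=4 → posterior Dirichlet(3, 11/2, 8, 9/4, 19/4)
obs 6: x=2 → posterior Dirichlet(3, 11/2, 9, 9/4, 19/4)
obs 7: x=0 → posterior Dirichlet(4, 11/2, 9, 9/4, 19/4)
obs 8: x=4 → posterior Dirichlet(4, 11/2, 9, 9/4, 23/4)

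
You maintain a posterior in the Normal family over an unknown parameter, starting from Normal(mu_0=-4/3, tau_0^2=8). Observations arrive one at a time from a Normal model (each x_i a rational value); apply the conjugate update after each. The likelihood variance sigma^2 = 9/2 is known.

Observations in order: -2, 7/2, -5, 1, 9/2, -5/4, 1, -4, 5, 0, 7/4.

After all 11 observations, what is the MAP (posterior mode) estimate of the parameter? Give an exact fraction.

obs 1: x=-2 → posterior Normal(-44/25, 72/25)
obs 2: x=7/2 → posterior Normal(12/41, 72/41)
obs 3: x=-5 → posterior Normal(-68/57, 24/19)
obs 4: x=1 → posterior Normal(-52/73, 72/73)
obs 5: x=9/2 → posterior Normal(20/89, 72/89)
obs 6: x=-5/4 → posterior Normal(0, 24/35)
obs 7: x=1 → posterior Normal(16/121, 72/121)
obs 8: x=-4 → posterior Normal(-48/137, 72/137)
obs 9: x=5 → posterior Normal(32/153, 8/17)
obs 10: x=0 → posterior Normal(32/169, 72/169)
obs 11: x=7/4 → posterior Normal(12/37, 72/185)

12/37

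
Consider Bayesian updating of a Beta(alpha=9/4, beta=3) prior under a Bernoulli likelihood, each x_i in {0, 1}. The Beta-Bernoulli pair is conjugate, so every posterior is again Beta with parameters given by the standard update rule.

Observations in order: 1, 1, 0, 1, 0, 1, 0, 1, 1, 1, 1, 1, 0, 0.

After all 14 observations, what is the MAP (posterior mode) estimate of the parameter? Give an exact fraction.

obs 1: x=1 → posterior Beta(13/4, 3)
obs 2: x=1 → posterior Beta(17/4, 3)
obs 3: x=0 → posterior Beta(17/4, 4)
obs 4: x=1 → posterior Beta(21/4, 4)
obs 5: x=0 → posterior Beta(21/4, 5)
obs 6: x=1 → posterior Beta(25/4, 5)
obs 7: x=0 → posterior Beta(25/4, 6)
obs 8: x=1 → posterior Beta(29/4, 6)
obs 9: x=1 → posterior Beta(33/4, 6)
obs 10: x=1 → posterior Beta(37/4, 6)
obs 11: x=1 → posterior Beta(41/4, 6)
obs 12: x=1 → posterior Beta(45/4, 6)
obs 13: x=0 → posterior Beta(45/4, 7)
obs 14: x=0 → posterior Beta(45/4, 8)

41/69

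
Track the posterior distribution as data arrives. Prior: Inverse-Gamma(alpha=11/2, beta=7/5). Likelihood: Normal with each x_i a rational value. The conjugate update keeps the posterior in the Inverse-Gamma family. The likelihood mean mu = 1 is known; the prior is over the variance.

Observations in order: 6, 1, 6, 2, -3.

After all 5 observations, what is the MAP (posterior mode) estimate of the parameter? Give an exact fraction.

obs 1: x=6 → posterior Inverse-Gamma(6, 139/10)
obs 2: x=1 → posterior Inverse-Gamma(13/2, 139/10)
obs 3: x=6 → posterior Inverse-Gamma(7, 132/5)
obs 4: x=2 → posterior Inverse-Gamma(15/2, 269/10)
obs 5: x=-3 → posterior Inverse-Gamma(8, 349/10)

349/90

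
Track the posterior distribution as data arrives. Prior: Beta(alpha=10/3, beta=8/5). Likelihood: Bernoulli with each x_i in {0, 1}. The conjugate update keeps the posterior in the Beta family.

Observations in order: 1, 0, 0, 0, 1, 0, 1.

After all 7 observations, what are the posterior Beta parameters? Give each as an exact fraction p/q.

obs 1: x=1 → posterior Beta(13/3, 8/5)
obs 2: x=0 → posterior Beta(13/3, 13/5)
obs 3: x=0 → posterior Beta(13/3, 18/5)
obs 4: x=0 → posterior Beta(13/3, 23/5)
obs 5: x=1 → posterior Beta(16/3, 23/5)
obs 6: x=0 → posterior Beta(16/3, 28/5)
obs 7: x=1 → posterior Beta(19/3, 28/5)

alpha=19/3, beta=28/5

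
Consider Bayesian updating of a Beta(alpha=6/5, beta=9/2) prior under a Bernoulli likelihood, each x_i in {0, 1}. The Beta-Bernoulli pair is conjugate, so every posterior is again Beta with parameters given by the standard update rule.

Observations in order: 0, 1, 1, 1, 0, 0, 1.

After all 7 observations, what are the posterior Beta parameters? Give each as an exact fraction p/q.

obs 1: x=0 → posterior Beta(6/5, 11/2)
obs 2: x=1 → posterior Beta(11/5, 11/2)
obs 3: x=1 → posterior Beta(16/5, 11/2)
obs 4: x=1 → posterior Beta(21/5, 11/2)
obs 5: x=0 → posterior Beta(21/5, 13/2)
obs 6: x=0 → posterior Beta(21/5, 15/2)
obs 7: x=1 → posterior Beta(26/5, 15/2)

alpha=26/5, beta=15/2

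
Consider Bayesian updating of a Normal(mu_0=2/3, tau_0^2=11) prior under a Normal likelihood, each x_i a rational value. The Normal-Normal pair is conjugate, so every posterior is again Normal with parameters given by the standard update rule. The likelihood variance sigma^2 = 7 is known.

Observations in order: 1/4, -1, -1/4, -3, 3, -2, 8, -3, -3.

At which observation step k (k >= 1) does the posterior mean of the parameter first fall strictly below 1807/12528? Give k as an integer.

k = 2

obs 1: x=1/4 → posterior Normal(89/216, 77/18)
obs 2: x=-1 → posterior Normal(-43/348, 77/29)
obs 3: x=-1/4 → posterior Normal(-19/120, 77/40)
obs 4: x=-3 → posterior Normal(-118/153, 77/51)
obs 5: x=3 → posterior Normal(-19/186, 77/62)
obs 6: x=-2 → posterior Normal(-85/219, 77/73)
obs 7: x=8 → posterior Normal(179/252, 11/12)
obs 8: x=-3 → posterior Normal(16/57, 77/95)
obs 9: x=-3 → posterior Normal(-19/318, 77/106)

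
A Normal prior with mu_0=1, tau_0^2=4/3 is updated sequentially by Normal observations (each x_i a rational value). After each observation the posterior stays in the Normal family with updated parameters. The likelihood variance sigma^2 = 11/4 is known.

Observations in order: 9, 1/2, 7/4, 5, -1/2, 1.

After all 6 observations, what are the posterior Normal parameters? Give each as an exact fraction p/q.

obs 1: x=9 → posterior Normal(177/49, 44/49)
obs 2: x=1/2 → posterior Normal(37/13, 44/65)
obs 3: x=7/4 → posterior Normal(71/27, 44/81)
obs 4: x=5 → posterior Normal(293/97, 44/97)
obs 5: x=-1/2 → posterior Normal(285/113, 44/113)
obs 6: x=1 → posterior Normal(7/3, 44/129)

mu_0=7/3, tau_0^2=44/129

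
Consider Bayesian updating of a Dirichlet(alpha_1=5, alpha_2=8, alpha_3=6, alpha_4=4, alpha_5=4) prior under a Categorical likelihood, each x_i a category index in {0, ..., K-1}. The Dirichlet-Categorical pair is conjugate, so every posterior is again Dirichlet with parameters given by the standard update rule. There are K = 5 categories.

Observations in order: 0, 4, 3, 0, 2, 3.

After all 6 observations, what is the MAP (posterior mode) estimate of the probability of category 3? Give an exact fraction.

obs 1: x=0 → posterior Dirichlet(6, 8, 6, 4, 4)
obs 2: x=4 → posterior Dirichlet(6, 8, 6, 4, 5)
obs 3: x=3 → posterior Dirichlet(6, 8, 6, 5, 5)
obs 4: x=0 → posterior Dirichlet(7, 8, 6, 5, 5)
obs 5: x=2 → posterior Dirichlet(7, 8, 7, 5, 5)
obs 6: x=3 → posterior Dirichlet(7, 8, 7, 6, 5)

5/28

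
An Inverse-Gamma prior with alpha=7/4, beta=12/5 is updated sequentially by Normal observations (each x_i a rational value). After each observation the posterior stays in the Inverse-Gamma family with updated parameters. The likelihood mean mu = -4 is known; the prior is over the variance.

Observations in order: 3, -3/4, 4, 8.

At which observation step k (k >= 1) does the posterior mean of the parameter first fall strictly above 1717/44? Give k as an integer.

obs 1: x=3 → posterior Inverse-Gamma(9/4, 269/10)
obs 2: x=-3/4 → posterior Inverse-Gamma(11/4, 5149/160)
obs 3: x=4 → posterior Inverse-Gamma(13/4, 10269/160)
obs 4: x=8 → posterior Inverse-Gamma(15/4, 21789/160)

k = 4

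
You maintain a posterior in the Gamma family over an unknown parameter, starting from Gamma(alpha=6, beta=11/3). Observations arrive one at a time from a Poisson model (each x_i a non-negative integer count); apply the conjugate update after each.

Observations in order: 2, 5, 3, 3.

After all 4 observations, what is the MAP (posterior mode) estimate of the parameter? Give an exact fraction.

obs 1: x=2 → posterior Gamma(8, 14/3)
obs 2: x=5 → posterior Gamma(13, 17/3)
obs 3: x=3 → posterior Gamma(16, 20/3)
obs 4: x=3 → posterior Gamma(19, 23/3)

54/23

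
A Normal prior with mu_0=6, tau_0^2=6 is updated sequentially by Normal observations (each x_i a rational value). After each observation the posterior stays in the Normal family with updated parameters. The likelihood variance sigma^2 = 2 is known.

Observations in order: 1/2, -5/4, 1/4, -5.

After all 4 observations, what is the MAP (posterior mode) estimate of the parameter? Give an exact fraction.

obs 1: x=1/2 → posterior Normal(15/8, 3/2)
obs 2: x=-5/4 → posterior Normal(15/28, 6/7)
obs 3: x=1/4 → posterior Normal(9/20, 3/5)
obs 4: x=-5 → posterior Normal(-21/26, 6/13)

-21/26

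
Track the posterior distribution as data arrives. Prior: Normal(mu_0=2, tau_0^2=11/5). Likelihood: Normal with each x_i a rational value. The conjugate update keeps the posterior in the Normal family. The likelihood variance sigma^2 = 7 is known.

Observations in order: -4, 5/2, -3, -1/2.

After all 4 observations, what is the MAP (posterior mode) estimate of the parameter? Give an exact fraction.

15/79

obs 1: x=-4 → posterior Normal(13/23, 77/46)
obs 2: x=5/2 → posterior Normal(107/114, 77/57)
obs 3: x=-3 → posterior Normal(41/136, 77/68)
obs 4: x=-1/2 → posterior Normal(15/79, 77/79)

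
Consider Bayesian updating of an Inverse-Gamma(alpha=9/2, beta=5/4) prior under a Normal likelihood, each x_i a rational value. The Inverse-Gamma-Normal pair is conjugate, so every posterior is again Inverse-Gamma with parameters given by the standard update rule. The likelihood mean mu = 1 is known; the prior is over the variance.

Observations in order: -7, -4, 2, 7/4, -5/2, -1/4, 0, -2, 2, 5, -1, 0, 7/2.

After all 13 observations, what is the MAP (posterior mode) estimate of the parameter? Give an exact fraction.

obs 1: x=-7 → posterior Inverse-Gamma(5, 133/4)
obs 2: x=-4 → posterior Inverse-Gamma(11/2, 183/4)
obs 3: x=2 → posterior Inverse-Gamma(6, 185/4)
obs 4: x=7/4 → posterior Inverse-Gamma(13/2, 1489/32)
obs 5: x=-5/2 → posterior Inverse-Gamma(7, 1685/32)
obs 6: x=-1/4 → posterior Inverse-Gamma(15/2, 855/16)
obs 7: x=0 → posterior Inverse-Gamma(8, 863/16)
obs 8: x=-2 → posterior Inverse-Gamma(17/2, 935/16)
obs 9: x=2 → posterior Inverse-Gamma(9, 943/16)
obs 10: x=5 → posterior Inverse-Gamma(19/2, 1071/16)
obs 11: x=-1 → posterior Inverse-Gamma(10, 1103/16)
obs 12: x=0 → posterior Inverse-Gamma(21/2, 1111/16)
obs 13: x=7/2 → posterior Inverse-Gamma(11, 1161/16)

387/64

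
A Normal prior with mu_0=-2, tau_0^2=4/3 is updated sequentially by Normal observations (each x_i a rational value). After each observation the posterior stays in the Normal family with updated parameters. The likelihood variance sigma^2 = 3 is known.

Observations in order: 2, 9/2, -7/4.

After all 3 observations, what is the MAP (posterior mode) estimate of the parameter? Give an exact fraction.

obs 1: x=2 → posterior Normal(-10/13, 12/13)
obs 2: x=9/2 → posterior Normal(8/17, 12/17)
obs 3: x=-7/4 → posterior Normal(1/21, 4/7)

1/21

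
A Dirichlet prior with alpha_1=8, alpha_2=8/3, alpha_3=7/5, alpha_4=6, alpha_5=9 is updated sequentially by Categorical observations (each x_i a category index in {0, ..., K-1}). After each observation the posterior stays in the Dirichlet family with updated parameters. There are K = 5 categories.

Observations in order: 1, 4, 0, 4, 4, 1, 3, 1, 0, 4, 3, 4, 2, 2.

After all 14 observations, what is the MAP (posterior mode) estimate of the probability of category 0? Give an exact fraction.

obs 1: x=1 → posterior Dirichlet(8, 11/3, 7/5, 6, 9)
obs 2: x=4 → posterior Dirichlet(8, 11/3, 7/5, 6, 10)
obs 3: x=0 → posterior Dirichlet(9, 11/3, 7/5, 6, 10)
obs 4: x=4 → posterior Dirichlet(9, 11/3, 7/5, 6, 11)
obs 5: x=4 → posterior Dirichlet(9, 11/3, 7/5, 6, 12)
obs 6: x=1 → posterior Dirichlet(9, 14/3, 7/5, 6, 12)
obs 7: x=3 → posterior Dirichlet(9, 14/3, 7/5, 7, 12)
obs 8: x=1 → posterior Dirichlet(9, 17/3, 7/5, 7, 12)
obs 9: x=0 → posterior Dirichlet(10, 17/3, 7/5, 7, 12)
obs 10: x=4 → posterior Dirichlet(10, 17/3, 7/5, 7, 13)
obs 11: x=3 → posterior Dirichlet(10, 17/3, 7/5, 8, 13)
obs 12: x=4 → posterior Dirichlet(10, 17/3, 7/5, 8, 14)
obs 13: x=2 → posterior Dirichlet(10, 17/3, 12/5, 8, 14)
obs 14: x=2 → posterior Dirichlet(10, 17/3, 17/5, 8, 14)

135/541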